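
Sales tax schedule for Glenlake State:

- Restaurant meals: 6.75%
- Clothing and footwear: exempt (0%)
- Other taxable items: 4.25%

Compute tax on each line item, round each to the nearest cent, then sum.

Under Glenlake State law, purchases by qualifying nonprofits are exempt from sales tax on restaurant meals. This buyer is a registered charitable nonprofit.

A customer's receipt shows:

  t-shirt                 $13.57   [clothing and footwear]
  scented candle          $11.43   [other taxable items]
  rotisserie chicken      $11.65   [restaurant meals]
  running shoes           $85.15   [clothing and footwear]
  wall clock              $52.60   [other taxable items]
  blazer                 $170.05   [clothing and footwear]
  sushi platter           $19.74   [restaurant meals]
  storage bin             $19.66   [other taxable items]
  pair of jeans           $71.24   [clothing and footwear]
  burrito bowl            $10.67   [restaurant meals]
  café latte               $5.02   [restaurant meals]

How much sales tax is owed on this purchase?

$3.57

T-shirt $13.57: clothing and footwear → 0% → $0.00
Scented candle $11.43: other taxable items → 4.25% → $0.49
Rotisserie chicken $11.65: restaurant meals, buyer-exempt → 0% → $0.00
Running shoes $85.15: clothing and footwear → 0% → $0.00
Wall clock $52.60: other taxable items → 4.25% → $2.24
Blazer $170.05: clothing and footwear → 0% → $0.00
Sushi platter $19.74: restaurant meals, buyer-exempt → 0% → $0.00
Storage bin $19.66: other taxable items → 4.25% → $0.84
Pair of jeans $71.24: clothing and footwear → 0% → $0.00
Burrito bowl $10.67: restaurant meals, buyer-exempt → 0% → $0.00
Café latte $5.02: restaurant meals, buyer-exempt → 0% → $0.00
Total tax = $0.49 + $2.24 + $0.84 = $3.57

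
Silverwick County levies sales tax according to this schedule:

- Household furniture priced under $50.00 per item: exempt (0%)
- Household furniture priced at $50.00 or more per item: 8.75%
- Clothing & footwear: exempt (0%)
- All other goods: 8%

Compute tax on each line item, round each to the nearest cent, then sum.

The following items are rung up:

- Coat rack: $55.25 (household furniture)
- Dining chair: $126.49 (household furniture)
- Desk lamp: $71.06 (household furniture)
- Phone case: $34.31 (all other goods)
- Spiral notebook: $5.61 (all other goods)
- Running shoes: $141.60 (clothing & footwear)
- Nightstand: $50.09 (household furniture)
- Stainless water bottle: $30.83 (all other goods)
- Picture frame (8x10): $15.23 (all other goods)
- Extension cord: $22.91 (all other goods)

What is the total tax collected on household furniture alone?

Coat rack $55.25: household furniture, $50.00 or more → 8.75% → $4.83
Dining chair $126.49: household furniture, $50.00 or more → 8.75% → $11.07
Desk lamp $71.06: household furniture, $50.00 or more → 8.75% → $6.22
Nightstand $50.09: household furniture, $50.00 or more → 8.75% → $4.38
Tax on household furniture = $4.83 + $11.07 + $6.22 + $4.38 = $26.50

$26.50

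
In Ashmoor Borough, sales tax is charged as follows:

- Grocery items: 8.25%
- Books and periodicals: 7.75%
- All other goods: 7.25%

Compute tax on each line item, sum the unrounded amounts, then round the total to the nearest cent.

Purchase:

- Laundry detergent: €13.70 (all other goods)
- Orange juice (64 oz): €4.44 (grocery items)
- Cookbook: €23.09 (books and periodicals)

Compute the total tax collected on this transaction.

Laundry detergent €13.70: all other goods → 7.25% → €0.99325
Orange juice (64 oz) €4.44: grocery items → 8.25% → €0.3663
Cookbook €23.09: books and periodicals → 7.75% → €1.789475
Unrounded tax sum = €3.149025 → €3.15

€3.15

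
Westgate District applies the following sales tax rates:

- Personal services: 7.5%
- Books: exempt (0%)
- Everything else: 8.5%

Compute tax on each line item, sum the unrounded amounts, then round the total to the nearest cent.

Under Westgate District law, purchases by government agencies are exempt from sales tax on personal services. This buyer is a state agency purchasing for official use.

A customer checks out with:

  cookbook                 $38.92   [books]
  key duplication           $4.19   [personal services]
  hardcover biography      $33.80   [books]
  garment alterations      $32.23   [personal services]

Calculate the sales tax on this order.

$0.00

Cookbook $38.92: books → 0% → $0.00
Key duplication $4.19: personal services, buyer-exempt → 0% → $0.00
Hardcover biography $33.80: books → 0% → $0.00
Garment alterations $32.23: personal services, buyer-exempt → 0% → $0.00
Unrounded tax sum = $0.00 → $0.00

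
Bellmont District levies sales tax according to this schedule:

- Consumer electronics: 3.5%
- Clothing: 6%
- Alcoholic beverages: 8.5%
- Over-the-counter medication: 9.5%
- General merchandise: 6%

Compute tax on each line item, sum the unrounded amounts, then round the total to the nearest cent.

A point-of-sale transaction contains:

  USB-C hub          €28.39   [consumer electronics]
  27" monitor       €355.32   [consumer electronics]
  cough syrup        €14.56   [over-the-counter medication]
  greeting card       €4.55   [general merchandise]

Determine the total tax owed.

USB-C hub €28.39: consumer electronics → 3.5% → €0.99365
27" monitor €355.32: consumer electronics → 3.5% → €12.4362
Cough syrup €14.56: over-the-counter medication → 9.5% → €1.3832
Greeting card €4.55: general merchandise → 6% → €0.273
Unrounded tax sum = €15.08605 → €15.09

€15.09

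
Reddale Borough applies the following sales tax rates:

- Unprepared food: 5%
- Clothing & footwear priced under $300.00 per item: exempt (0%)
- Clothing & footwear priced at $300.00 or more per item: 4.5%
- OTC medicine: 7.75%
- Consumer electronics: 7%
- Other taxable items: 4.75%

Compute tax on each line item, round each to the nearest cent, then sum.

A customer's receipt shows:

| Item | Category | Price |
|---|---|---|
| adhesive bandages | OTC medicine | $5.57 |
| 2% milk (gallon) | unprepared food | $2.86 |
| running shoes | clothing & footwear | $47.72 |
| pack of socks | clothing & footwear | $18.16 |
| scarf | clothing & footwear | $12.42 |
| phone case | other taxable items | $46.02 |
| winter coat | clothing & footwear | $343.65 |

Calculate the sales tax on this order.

$18.22

Adhesive bandages $5.57: OTC medicine → 7.75% → $0.43
2% milk (gallon) $2.86: unprepared food → 5% → $0.14
Running shoes $47.72: clothing & footwear, under $300.00 → 0% → $0.00
Pack of socks $18.16: clothing & footwear, under $300.00 → 0% → $0.00
Scarf $12.42: clothing & footwear, under $300.00 → 0% → $0.00
Phone case $46.02: other taxable items → 4.75% → $2.19
Winter coat $343.65: clothing & footwear, $300.00 or more → 4.5% → $15.46
Total tax = $0.43 + $0.14 + $2.19 + $15.46 = $18.22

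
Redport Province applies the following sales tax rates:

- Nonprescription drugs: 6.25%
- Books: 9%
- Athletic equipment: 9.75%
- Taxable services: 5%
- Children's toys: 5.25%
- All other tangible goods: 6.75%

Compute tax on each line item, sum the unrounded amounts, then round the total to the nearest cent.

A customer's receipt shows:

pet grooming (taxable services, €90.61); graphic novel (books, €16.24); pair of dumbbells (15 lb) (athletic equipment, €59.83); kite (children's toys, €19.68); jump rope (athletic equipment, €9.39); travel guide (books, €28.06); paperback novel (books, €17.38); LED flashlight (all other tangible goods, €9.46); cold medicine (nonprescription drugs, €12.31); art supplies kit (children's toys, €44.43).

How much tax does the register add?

Pet grooming €90.61: taxable services → 5% → €4.5305
Graphic novel €16.24: books → 9% → €1.4616
Pair of dumbbells (15 lb) €59.83: athletic equipment → 9.75% → €5.833425
Kite €19.68: children's toys → 5.25% → €1.0332
Jump rope €9.39: athletic equipment → 9.75% → €0.915525
Travel guide €28.06: books → 9% → €2.5254
Paperback novel €17.38: books → 9% → €1.5642
LED flashlight €9.46: all other tangible goods → 6.75% → €0.63855
Cold medicine €12.31: nonprescription drugs → 6.25% → €0.769375
Art supplies kit €44.43: children's toys → 5.25% → €2.332575
Unrounded tax sum = €21.60435 → €21.60

€21.60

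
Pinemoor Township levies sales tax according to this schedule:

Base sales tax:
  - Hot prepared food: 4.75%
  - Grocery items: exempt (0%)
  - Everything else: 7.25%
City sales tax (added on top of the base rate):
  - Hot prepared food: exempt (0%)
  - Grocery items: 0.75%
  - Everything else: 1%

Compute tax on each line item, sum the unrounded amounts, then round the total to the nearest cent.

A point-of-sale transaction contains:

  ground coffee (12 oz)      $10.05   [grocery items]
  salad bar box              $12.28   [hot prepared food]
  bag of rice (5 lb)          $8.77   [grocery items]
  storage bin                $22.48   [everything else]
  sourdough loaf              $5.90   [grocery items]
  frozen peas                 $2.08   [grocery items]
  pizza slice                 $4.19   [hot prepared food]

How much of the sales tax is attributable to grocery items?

$0.20

Ground coffee (12 oz) $10.05: grocery items → 0% + 0.75% city = 0.75% → $0.075375
Bag of rice (5 lb) $8.77: grocery items → 0% + 0.75% city = 0.75% → $0.065775
Sourdough loaf $5.90: grocery items → 0% + 0.75% city = 0.75% → $0.04425
Frozen peas $2.08: grocery items → 0% + 0.75% city = 0.75% → $0.0156
Tax on grocery items: unrounded sum = $0.201 → $0.20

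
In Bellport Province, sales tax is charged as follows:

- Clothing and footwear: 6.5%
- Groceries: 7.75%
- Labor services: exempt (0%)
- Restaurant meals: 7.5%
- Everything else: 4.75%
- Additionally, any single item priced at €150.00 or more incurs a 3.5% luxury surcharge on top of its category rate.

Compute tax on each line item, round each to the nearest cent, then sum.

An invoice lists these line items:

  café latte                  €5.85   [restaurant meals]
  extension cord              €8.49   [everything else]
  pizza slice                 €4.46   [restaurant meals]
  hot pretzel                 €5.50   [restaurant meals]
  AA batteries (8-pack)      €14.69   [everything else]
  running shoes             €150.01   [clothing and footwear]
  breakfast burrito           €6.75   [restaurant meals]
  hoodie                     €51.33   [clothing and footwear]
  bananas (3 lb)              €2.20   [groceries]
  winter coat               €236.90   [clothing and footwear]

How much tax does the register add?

Café latte €5.85: restaurant meals → 7.5% → €0.44
Extension cord €8.49: everything else → 4.75% → €0.40
Pizza slice €4.46: restaurant meals → 7.5% → €0.33
Hot pretzel €5.50: restaurant meals → 7.5% → €0.41
AA batteries (8-pack) €14.69: everything else → 4.75% → €0.70
Running shoes €150.01: clothing and footwear → 6.5% + 3.5% surcharge = 10% → €15.00
Breakfast burrito €6.75: restaurant meals → 7.5% → €0.51
Hoodie €51.33: clothing and footwear → 6.5% → €3.34
Bananas (3 lb) €2.20: groceries → 7.75% → €0.17
Winter coat €236.90: clothing and footwear → 6.5% + 3.5% surcharge = 10% → €23.69
Total tax = €0.44 + €0.40 + €0.33 + €0.41 + €0.70 + €15.00 + €0.51 + €3.34 + €0.17 + €23.69 = €44.99

€44.99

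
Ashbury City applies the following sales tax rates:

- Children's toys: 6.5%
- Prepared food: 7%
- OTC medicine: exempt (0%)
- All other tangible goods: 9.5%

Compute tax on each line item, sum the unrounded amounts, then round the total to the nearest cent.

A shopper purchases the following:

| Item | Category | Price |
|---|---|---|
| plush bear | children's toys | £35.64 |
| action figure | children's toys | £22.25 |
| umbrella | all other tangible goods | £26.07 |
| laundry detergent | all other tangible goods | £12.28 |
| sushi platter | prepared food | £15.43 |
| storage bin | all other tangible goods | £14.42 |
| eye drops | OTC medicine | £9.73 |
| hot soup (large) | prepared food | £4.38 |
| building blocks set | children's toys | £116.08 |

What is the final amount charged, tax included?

£273.99

Plush bear £35.64: children's toys → 6.5% → £2.3166
Action figure £22.25: children's toys → 6.5% → £1.44625
Umbrella £26.07: all other tangible goods → 9.5% → £2.47665
Laundry detergent £12.28: all other tangible goods → 9.5% → £1.1666
Sushi platter £15.43: prepared food → 7% → £1.0801
Storage bin £14.42: all other tangible goods → 9.5% → £1.3699
Eye drops £9.73: OTC medicine → 0% → £0.00
Hot soup (large) £4.38: prepared food → 7% → £0.3066
Building blocks set £116.08: children's toys → 6.5% → £7.5452
Subtotal = £256.28; unrounded tax = £17.7079 → £17.71; total due = £273.99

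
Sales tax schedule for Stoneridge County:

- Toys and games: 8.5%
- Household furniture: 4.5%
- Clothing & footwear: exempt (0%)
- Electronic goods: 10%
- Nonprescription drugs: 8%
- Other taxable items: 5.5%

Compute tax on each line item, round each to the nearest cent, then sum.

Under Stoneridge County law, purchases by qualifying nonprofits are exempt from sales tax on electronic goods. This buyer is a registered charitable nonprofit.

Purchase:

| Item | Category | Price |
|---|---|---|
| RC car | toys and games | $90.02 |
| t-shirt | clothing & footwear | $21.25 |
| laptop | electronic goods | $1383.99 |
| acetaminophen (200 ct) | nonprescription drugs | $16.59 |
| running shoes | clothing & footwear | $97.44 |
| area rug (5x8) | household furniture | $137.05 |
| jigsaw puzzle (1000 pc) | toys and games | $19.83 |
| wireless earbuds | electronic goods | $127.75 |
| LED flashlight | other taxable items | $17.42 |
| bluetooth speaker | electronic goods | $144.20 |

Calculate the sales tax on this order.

RC car $90.02: toys and games → 8.5% → $7.65
T-shirt $21.25: clothing & footwear → 0% → $0.00
Laptop $1383.99: electronic goods, buyer-exempt → 0% → $0.00
Acetaminophen (200 ct) $16.59: nonprescription drugs → 8% → $1.33
Running shoes $97.44: clothing & footwear → 0% → $0.00
Area rug (5x8) $137.05: household furniture → 4.5% → $6.17
Jigsaw puzzle (1000 pc) $19.83: toys and games → 8.5% → $1.69
Wireless earbuds $127.75: electronic goods, buyer-exempt → 0% → $0.00
LED flashlight $17.42: other taxable items → 5.5% → $0.96
Bluetooth speaker $144.20: electronic goods, buyer-exempt → 0% → $0.00
Total tax = $7.65 + $1.33 + $6.17 + $1.69 + $0.96 = $17.80

$17.80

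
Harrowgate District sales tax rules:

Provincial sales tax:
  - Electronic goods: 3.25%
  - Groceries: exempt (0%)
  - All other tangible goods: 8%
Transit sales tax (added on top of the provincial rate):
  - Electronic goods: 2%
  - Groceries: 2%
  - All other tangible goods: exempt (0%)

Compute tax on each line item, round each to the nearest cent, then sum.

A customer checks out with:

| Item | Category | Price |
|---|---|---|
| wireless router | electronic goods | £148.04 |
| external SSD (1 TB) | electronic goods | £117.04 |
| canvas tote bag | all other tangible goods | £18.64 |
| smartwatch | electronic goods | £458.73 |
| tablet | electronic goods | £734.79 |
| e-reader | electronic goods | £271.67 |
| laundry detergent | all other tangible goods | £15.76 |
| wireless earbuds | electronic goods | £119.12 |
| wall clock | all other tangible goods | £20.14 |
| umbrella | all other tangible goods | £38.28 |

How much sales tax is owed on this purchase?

Wireless router £148.04: electronic goods → 3.25% + 2% transit = 5.25% → £7.77
External SSD (1 TB) £117.04: electronic goods → 3.25% + 2% transit = 5.25% → £6.14
Canvas tote bag £18.64: all other tangible goods → 8% + 0% transit = 8% → £1.49
Smartwatch £458.73: electronic goods → 3.25% + 2% transit = 5.25% → £24.08
Tablet £734.79: electronic goods → 3.25% + 2% transit = 5.25% → £38.58
E-reader £271.67: electronic goods → 3.25% + 2% transit = 5.25% → £14.26
Laundry detergent £15.76: all other tangible goods → 8% + 0% transit = 8% → £1.26
Wireless earbuds £119.12: electronic goods → 3.25% + 2% transit = 5.25% → £6.25
Wall clock £20.14: all other tangible goods → 8% + 0% transit = 8% → £1.61
Umbrella £38.28: all other tangible goods → 8% + 0% transit = 8% → £3.06
Total tax = £7.77 + £6.14 + £1.49 + £24.08 + £38.58 + £14.26 + £1.26 + £6.25 + £1.61 + £3.06 = £104.50

£104.50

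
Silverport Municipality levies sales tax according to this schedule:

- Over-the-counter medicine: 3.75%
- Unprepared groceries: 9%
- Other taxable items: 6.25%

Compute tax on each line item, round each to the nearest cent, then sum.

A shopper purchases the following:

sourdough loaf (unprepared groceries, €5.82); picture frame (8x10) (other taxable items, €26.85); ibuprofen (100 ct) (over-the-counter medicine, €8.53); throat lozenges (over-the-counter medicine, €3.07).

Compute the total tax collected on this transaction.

Sourdough loaf €5.82: unprepared groceries → 9% → €0.52
Picture frame (8x10) €26.85: other taxable items → 6.25% → €1.68
Ibuprofen (100 ct) €8.53: over-the-counter medicine → 3.75% → €0.32
Throat lozenges €3.07: over-the-counter medicine → 3.75% → €0.12
Total tax = €0.52 + €1.68 + €0.32 + €0.12 = €2.64

€2.64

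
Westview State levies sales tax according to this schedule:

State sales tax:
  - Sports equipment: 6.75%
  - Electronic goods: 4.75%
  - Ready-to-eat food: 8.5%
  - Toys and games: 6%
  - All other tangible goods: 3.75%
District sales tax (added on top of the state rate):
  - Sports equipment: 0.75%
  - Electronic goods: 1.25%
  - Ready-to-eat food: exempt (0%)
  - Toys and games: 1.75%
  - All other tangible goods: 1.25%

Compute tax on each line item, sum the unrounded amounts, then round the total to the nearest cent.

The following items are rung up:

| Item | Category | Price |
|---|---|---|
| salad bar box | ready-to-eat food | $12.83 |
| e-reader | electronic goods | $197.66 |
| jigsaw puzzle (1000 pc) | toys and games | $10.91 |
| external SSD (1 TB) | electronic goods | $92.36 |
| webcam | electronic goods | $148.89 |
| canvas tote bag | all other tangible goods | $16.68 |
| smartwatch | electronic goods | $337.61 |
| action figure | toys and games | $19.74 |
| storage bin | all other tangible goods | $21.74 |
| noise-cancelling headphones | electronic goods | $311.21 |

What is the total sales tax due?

Salad bar box $12.83: ready-to-eat food → 8.5% + 0% district = 8.5% → $1.09055
E-reader $197.66: electronic goods → 4.75% + 1.25% district = 6% → $11.8596
Jigsaw puzzle (1000 pc) $10.91: toys and games → 6% + 1.75% district = 7.75% → $0.845525
External SSD (1 TB) $92.36: electronic goods → 4.75% + 1.25% district = 6% → $5.5416
Webcam $148.89: electronic goods → 4.75% + 1.25% district = 6% → $8.9334
Canvas tote bag $16.68: all other tangible goods → 3.75% + 1.25% district = 5% → $0.834
Smartwatch $337.61: electronic goods → 4.75% + 1.25% district = 6% → $20.2566
Action figure $19.74: toys and games → 6% + 1.75% district = 7.75% → $1.52985
Storage bin $21.74: all other tangible goods → 3.75% + 1.25% district = 5% → $1.087
Noise-cancelling headphones $311.21: electronic goods → 4.75% + 1.25% district = 6% → $18.6726
Unrounded tax sum = $70.650725 → $70.65

$70.65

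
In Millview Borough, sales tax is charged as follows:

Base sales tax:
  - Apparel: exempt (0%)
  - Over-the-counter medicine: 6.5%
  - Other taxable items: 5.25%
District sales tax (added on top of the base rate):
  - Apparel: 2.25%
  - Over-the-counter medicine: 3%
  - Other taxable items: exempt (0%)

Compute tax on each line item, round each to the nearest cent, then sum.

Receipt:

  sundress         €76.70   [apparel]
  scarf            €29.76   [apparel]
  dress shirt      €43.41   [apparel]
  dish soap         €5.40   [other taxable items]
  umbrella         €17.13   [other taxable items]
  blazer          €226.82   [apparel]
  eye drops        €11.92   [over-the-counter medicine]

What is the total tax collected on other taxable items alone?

€1.18

Dish soap €5.40: other taxable items → 5.25% + 0% district = 5.25% → €0.28
Umbrella €17.13: other taxable items → 5.25% + 0% district = 5.25% → €0.90
Tax on other taxable items = €0.28 + €0.90 = €1.18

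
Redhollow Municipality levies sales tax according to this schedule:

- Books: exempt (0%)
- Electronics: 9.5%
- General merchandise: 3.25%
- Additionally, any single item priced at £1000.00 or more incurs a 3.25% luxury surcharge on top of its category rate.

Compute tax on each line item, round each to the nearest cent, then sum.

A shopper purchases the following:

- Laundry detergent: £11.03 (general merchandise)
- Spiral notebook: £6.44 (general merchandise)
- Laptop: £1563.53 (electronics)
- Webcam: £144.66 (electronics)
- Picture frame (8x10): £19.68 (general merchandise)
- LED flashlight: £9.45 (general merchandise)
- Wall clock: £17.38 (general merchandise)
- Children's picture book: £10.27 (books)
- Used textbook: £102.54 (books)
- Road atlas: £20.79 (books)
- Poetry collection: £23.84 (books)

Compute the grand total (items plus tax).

Laundry detergent £11.03: general merchandise → 3.25% → £0.36
Spiral notebook £6.44: general merchandise → 3.25% → £0.21
Laptop £1563.53: electronics → 9.5% + 3.25% surcharge = 12.75% → £199.35
Webcam £144.66: electronics → 9.5% → £13.74
Picture frame (8x10) £19.68: general merchandise → 3.25% → £0.64
LED flashlight £9.45: general merchandise → 3.25% → £0.31
Wall clock £17.38: general merchandise → 3.25% → £0.56
Children's picture book £10.27: books → 0% → £0.00
Used textbook £102.54: books → 0% → £0.00
Road atlas £20.79: books → 0% → £0.00
Poetry collection £23.84: books → 0% → £0.00
Subtotal = £1929.61; tax = £215.17; total due = £2144.78

£2144.78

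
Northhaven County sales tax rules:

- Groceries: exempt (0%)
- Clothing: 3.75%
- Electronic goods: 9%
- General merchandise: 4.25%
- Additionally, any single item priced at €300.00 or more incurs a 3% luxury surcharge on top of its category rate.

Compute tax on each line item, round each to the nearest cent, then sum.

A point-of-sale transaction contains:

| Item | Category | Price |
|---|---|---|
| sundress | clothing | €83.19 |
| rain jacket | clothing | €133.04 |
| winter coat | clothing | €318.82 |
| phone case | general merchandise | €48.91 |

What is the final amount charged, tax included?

€615.67

Sundress €83.19: clothing → 3.75% → €3.12
Rain jacket €133.04: clothing → 3.75% → €4.99
Winter coat €318.82: clothing → 3.75% + 3% surcharge = 6.75% → €21.52
Phone case €48.91: general merchandise → 4.25% → €2.08
Subtotal = €583.96; tax = €31.71; total due = €615.67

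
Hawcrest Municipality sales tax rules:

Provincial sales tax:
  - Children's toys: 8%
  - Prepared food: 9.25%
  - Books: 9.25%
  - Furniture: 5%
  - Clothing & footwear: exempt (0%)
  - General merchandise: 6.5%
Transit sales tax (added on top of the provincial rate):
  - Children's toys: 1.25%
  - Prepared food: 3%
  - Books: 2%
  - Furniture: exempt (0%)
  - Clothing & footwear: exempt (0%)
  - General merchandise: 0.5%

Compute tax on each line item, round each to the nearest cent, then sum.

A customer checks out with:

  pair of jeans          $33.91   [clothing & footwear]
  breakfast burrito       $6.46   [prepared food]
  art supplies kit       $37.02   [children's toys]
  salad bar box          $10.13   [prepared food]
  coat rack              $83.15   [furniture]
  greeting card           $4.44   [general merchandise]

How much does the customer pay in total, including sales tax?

$185.03

Pair of jeans $33.91: clothing & footwear → 0% + 0% transit = 0% → $0.00
Breakfast burrito $6.46: prepared food → 9.25% + 3% transit = 12.25% → $0.79
Art supplies kit $37.02: children's toys → 8% + 1.25% transit = 9.25% → $3.42
Salad bar box $10.13: prepared food → 9.25% + 3% transit = 12.25% → $1.24
Coat rack $83.15: furniture → 5% + 0% transit = 5% → $4.16
Greeting card $4.44: general merchandise → 6.5% + 0.5% transit = 7% → $0.31
Subtotal = $175.11; tax = $9.92; total due = $185.03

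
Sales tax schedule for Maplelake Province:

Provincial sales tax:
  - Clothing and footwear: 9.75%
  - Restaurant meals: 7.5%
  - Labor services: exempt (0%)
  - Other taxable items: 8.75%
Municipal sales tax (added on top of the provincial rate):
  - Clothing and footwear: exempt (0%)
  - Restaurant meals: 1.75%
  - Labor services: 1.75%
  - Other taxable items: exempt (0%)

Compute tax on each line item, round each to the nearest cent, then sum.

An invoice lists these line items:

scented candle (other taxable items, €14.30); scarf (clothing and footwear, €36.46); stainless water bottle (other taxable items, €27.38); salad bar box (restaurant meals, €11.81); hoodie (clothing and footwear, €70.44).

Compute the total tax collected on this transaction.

Scented candle €14.30: other taxable items → 8.75% + 0% municipal = 8.75% → €1.25
Scarf €36.46: clothing and footwear → 9.75% + 0% municipal = 9.75% → €3.55
Stainless water bottle €27.38: other taxable items → 8.75% + 0% municipal = 8.75% → €2.40
Salad bar box €11.81: restaurant meals → 7.5% + 1.75% municipal = 9.25% → €1.09
Hoodie €70.44: clothing and footwear → 9.75% + 0% municipal = 9.75% → €6.87
Total tax = €1.25 + €3.55 + €2.40 + €1.09 + €6.87 = €15.16

€15.16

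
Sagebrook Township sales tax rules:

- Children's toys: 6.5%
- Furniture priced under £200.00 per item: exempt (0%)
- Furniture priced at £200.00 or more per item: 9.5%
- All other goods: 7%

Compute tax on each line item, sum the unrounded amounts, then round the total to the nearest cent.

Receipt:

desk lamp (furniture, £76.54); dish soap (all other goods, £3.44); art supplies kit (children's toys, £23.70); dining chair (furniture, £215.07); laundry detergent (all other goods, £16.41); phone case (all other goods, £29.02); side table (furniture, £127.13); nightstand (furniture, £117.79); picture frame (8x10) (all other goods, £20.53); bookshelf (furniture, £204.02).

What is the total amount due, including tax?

Desk lamp £76.54: furniture, under £200.00 → 0% → £0.00
Dish soap £3.44: all other goods → 7% → £0.2408
Art supplies kit £23.70: children's toys → 6.5% → £1.5405
Dining chair £215.07: furniture, £200.00 or more → 9.5% → £20.43165
Laundry detergent £16.41: all other goods → 7% → £1.1487
Phone case £29.02: all other goods → 7% → £2.0314
Side table £127.13: furniture, under £200.00 → 0% → £0.00
Nightstand £117.79: furniture, under £200.00 → 0% → £0.00
Picture frame (8x10) £20.53: all other goods → 7% → £1.4371
Bookshelf £204.02: furniture, £200.00 or more → 9.5% → £19.3819
Subtotal = £833.65; unrounded tax = £46.21205 → £46.21; total due = £879.86

£879.86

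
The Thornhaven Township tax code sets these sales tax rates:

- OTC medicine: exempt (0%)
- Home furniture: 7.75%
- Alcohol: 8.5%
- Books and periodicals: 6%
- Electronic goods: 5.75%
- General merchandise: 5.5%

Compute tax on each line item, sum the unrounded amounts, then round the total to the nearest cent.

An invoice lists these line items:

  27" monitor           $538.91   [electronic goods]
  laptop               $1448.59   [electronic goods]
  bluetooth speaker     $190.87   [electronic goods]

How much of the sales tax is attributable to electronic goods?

$125.26

27" monitor $538.91: electronic goods → 5.75% → $30.987325
Laptop $1448.59: electronic goods → 5.75% → $83.293925
Bluetooth speaker $190.87: electronic goods → 5.75% → $10.975025
Tax on electronic goods: unrounded sum = $125.256275 → $125.26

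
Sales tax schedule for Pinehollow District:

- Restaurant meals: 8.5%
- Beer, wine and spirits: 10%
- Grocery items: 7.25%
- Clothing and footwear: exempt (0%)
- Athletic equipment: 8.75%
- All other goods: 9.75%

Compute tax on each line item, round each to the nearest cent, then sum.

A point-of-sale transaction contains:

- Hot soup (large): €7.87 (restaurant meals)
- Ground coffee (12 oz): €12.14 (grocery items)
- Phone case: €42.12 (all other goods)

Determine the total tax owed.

€5.66

Hot soup (large) €7.87: restaurant meals → 8.5% → €0.67
Ground coffee (12 oz) €12.14: grocery items → 7.25% → €0.88
Phone case €42.12: all other goods → 9.75% → €4.11
Total tax = €0.67 + €0.88 + €4.11 = €5.66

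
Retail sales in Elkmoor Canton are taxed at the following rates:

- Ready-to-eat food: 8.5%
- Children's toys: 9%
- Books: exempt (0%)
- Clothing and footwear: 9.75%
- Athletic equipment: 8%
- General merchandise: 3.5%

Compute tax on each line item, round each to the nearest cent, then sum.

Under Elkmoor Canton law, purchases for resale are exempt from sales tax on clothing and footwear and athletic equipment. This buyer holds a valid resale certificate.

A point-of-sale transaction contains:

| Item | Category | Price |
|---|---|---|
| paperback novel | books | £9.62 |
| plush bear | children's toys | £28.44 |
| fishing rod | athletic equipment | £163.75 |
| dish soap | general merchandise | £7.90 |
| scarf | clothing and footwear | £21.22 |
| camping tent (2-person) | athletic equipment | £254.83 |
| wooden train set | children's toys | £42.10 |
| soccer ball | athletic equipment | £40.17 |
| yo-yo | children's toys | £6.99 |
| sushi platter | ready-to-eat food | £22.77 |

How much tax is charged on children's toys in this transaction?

£6.98

Plush bear £28.44: children's toys → 9% → £2.56
Wooden train set £42.10: children's toys → 9% → £3.79
Yo-yo £6.99: children's toys → 9% → £0.63
Tax on children's toys = £2.56 + £3.79 + £0.63 = £6.98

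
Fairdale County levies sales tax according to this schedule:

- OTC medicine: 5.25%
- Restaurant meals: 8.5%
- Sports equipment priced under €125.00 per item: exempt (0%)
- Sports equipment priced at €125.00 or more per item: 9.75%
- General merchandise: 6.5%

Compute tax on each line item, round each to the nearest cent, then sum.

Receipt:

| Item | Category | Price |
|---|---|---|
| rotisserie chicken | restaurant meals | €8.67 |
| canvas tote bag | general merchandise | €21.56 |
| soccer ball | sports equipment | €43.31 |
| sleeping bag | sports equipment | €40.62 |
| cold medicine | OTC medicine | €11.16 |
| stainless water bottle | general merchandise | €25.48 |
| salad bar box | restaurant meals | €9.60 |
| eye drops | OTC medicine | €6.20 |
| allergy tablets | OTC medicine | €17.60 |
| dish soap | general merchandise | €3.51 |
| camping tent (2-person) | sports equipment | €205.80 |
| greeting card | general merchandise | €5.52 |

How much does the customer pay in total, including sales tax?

€426.15

Rotisserie chicken €8.67: restaurant meals → 8.5% → €0.74
Canvas tote bag €21.56: general merchandise → 6.5% → €1.40
Soccer ball €43.31: sports equipment, under €125.00 → 0% → €0.00
Sleeping bag €40.62: sports equipment, under €125.00 → 0% → €0.00
Cold medicine €11.16: OTC medicine → 5.25% → €0.59
Stainless water bottle €25.48: general merchandise → 6.5% → €1.66
Salad bar box €9.60: restaurant meals → 8.5% → €0.82
Eye drops €6.20: OTC medicine → 5.25% → €0.33
Allergy tablets €17.60: OTC medicine → 5.25% → €0.92
Dish soap €3.51: general merchandise → 6.5% → €0.23
Camping tent (2-person) €205.80: sports equipment, €125.00 or more → 9.75% → €20.07
Greeting card €5.52: general merchandise → 6.5% → €0.36
Subtotal = €399.03; tax = €27.12; total due = €426.15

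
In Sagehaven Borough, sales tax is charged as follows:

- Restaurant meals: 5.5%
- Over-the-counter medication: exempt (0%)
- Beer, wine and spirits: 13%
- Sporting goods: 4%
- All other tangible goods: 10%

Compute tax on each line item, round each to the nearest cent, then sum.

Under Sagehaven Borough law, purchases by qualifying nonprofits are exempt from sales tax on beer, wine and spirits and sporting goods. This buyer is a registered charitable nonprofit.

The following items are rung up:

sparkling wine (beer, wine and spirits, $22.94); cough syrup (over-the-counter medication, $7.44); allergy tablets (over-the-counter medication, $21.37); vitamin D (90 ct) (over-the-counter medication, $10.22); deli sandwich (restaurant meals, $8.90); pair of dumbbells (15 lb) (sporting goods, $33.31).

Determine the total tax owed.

Sparkling wine $22.94: beer, wine and spirits, buyer-exempt → 0% → $0.00
Cough syrup $7.44: over-the-counter medication → 0% → $0.00
Allergy tablets $21.37: over-the-counter medication → 0% → $0.00
Vitamin D (90 ct) $10.22: over-the-counter medication → 0% → $0.00
Deli sandwich $8.90: restaurant meals → 5.5% → $0.49
Pair of dumbbells (15 lb) $33.31: sporting goods, buyer-exempt → 0% → $0.00
Total tax = $0.49

$0.49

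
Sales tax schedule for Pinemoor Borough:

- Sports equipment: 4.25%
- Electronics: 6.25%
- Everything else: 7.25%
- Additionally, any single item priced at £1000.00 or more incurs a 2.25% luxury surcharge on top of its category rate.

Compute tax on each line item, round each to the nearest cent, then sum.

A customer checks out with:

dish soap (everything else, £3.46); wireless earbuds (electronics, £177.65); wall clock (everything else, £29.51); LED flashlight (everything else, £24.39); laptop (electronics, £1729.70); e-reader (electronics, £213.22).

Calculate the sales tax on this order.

Dish soap £3.46: everything else → 7.25% → £0.25
Wireless earbuds £177.65: electronics → 6.25% → £11.10
Wall clock £29.51: everything else → 7.25% → £2.14
LED flashlight £24.39: everything else → 7.25% → £1.77
Laptop £1729.70: electronics → 6.25% + 2.25% surcharge = 8.5% → £147.02
E-reader £213.22: electronics → 6.25% → £13.33
Total tax = £0.25 + £11.10 + £2.14 + £1.77 + £147.02 + £13.33 = £175.61

£175.61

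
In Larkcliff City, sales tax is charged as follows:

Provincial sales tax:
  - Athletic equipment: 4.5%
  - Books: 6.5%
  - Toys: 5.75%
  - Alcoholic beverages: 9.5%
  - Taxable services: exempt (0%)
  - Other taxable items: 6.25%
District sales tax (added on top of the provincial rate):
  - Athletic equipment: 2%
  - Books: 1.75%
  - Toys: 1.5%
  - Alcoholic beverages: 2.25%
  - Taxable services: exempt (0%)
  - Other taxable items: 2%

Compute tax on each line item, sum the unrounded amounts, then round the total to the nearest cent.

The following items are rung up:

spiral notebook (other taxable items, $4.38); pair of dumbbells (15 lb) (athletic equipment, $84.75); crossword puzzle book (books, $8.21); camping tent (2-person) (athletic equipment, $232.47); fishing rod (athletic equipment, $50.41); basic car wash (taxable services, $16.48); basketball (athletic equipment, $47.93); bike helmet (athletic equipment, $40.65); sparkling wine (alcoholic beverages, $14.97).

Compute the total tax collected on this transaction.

Spiral notebook $4.38: other taxable items → 6.25% + 2% district = 8.25% → $0.36135
Pair of dumbbells (15 lb) $84.75: athletic equipment → 4.5% + 2% district = 6.5% → $5.50875
Crossword puzzle book $8.21: books → 6.5% + 1.75% district = 8.25% → $0.677325
Camping tent (2-person) $232.47: athletic equipment → 4.5% + 2% district = 6.5% → $15.11055
Fishing rod $50.41: athletic equipment → 4.5% + 2% district = 6.5% → $3.27665
Basic car wash $16.48: taxable services → 0% + 0% district = 0% → $0.00
Basketball $47.93: athletic equipment → 4.5% + 2% district = 6.5% → $3.11545
Bike helmet $40.65: athletic equipment → 4.5% + 2% district = 6.5% → $2.64225
Sparkling wine $14.97: alcoholic beverages → 9.5% + 2.25% district = 11.75% → $1.758975
Unrounded tax sum = $32.4513 → $32.45

$32.45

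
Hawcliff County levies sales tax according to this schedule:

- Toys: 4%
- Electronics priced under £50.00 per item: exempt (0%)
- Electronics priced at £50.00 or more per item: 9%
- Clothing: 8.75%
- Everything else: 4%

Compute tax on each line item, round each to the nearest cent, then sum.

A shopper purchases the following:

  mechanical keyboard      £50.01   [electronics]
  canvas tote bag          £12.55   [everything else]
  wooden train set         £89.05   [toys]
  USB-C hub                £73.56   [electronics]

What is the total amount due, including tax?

Mechanical keyboard £50.01: electronics, £50.00 or more → 9% → £4.50
Canvas tote bag £12.55: everything else → 4% → £0.50
Wooden train set £89.05: toys → 4% → £3.56
USB-C hub £73.56: electronics, £50.00 or more → 9% → £6.62
Subtotal = £225.17; tax = £15.18; total due = £240.35

£240.35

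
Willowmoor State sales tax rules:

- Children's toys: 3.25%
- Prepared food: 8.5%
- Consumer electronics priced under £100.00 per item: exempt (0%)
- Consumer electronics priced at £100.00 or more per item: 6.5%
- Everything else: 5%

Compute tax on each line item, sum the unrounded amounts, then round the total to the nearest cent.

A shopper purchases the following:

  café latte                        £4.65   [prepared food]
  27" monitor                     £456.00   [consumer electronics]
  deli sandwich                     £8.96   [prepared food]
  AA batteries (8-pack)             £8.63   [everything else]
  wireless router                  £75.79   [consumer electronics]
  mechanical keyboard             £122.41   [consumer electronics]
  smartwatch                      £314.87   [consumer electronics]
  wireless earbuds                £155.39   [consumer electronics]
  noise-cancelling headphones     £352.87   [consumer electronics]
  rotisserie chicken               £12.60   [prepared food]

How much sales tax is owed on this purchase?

Café latte £4.65: prepared food → 8.5% → £0.39525
27" monitor £456.00: consumer electronics, £100.00 or more → 6.5% → £29.64
Deli sandwich £8.96: prepared food → 8.5% → £0.7616
AA batteries (8-pack) £8.63: everything else → 5% → £0.4315
Wireless router £75.79: consumer electronics, under £100.00 → 0% → £0.00
Mechanical keyboard £122.41: consumer electronics, £100.00 or more → 6.5% → £7.95665
Smartwatch £314.87: consumer electronics, £100.00 or more → 6.5% → £20.46655
Wireless earbuds £155.39: consumer electronics, £100.00 or more → 6.5% → £10.10035
Noise-cancelling headphones £352.87: consumer electronics, £100.00 or more → 6.5% → £22.93655
Rotisserie chicken £12.60: prepared food → 8.5% → £1.071
Unrounded tax sum = £93.75945 → £93.76

£93.76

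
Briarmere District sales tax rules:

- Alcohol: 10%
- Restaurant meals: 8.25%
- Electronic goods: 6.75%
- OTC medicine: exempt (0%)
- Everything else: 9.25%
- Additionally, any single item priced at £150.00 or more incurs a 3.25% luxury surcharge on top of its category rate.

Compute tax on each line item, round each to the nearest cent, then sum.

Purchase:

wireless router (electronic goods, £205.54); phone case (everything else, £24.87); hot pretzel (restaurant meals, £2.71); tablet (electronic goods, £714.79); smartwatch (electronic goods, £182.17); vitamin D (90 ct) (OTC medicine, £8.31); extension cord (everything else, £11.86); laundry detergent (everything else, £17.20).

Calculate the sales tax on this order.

Wireless router £205.54: electronic goods → 6.75% + 3.25% surcharge = 10% → £20.55
Phone case £24.87: everything else → 9.25% → £2.30
Hot pretzel £2.71: restaurant meals → 8.25% → £0.22
Tablet £714.79: electronic goods → 6.75% + 3.25% surcharge = 10% → £71.48
Smartwatch £182.17: electronic goods → 6.75% + 3.25% surcharge = 10% → £18.22
Vitamin D (90 ct) £8.31: OTC medicine → 0% → £0.00
Extension cord £11.86: everything else → 9.25% → £1.10
Laundry detergent £17.20: everything else → 9.25% → £1.59
Total tax = £20.55 + £2.30 + £0.22 + £71.48 + £18.22 + £1.10 + £1.59 = £115.46

£115.46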